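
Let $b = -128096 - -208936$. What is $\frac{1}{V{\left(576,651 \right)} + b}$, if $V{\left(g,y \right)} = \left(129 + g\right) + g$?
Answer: $\frac{1}{82121} \approx 1.2177 \cdot 10^{-5}$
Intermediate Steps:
$V{\left(g,y \right)} = 129 + 2 g$
$b = 80840$ ($b = -128096 + 208936 = 80840$)
$\frac{1}{V{\left(576,651 \right)} + b} = \frac{1}{\left(129 + 2 \cdot 576\right) + 80840} = \frac{1}{\left(129 + 1152\right) + 80840} = \frac{1}{1281 + 80840} = \frac{1}{82121}$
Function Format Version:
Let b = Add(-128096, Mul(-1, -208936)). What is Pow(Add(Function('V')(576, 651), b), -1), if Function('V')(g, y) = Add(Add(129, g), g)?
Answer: Rational(1, 82121) ≈ 1.2177e-5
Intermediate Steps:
Function('V')(g, y) = Add(129, Mul(2, g))
b = 80840 (b = Add(-128096, 208936) = 80840)
Pow(Add(Function('V')(576, 651), b), -1) = Pow(Add(Add(129, Mul(2, 576)), 80840), -1) = Pow(Add(Add(129, 1152), 80840), -1) = Pow(Add(1281, 80840), -1) = Pow(82121, -1) = Rational(1, 82121)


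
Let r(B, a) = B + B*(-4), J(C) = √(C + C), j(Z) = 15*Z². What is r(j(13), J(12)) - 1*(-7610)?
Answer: 5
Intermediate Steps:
J(C) = √2*√C (J(C) = √(2*C) = √2*√C)
r(B, a) = -3*B (r(B, a) = B - 4*B = -3*B)
r(j(13), J(12)) - 1*(-7610) = -45*13² - 1*(-7610) = -45*169 + 7610 = -3*2535 + 7610 = -7605 + 7610 = 5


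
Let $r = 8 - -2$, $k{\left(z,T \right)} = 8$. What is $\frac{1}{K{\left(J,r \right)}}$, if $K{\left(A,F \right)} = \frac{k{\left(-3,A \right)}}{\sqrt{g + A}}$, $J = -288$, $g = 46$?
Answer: $\frac{11 i \sqrt{2}}{8} \approx 1.9445 i$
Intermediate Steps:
$r = 10$ ($r = 8 + 2 = 10$)
$K{\left(A,F \right)} = \frac{8}{\sqrt{46 + A}}$
$\frac{1}{K{\left(J,r \right)}} = \frac{1}{8 \frac{1}{\sqrt{46 - 288}}} = \frac{1}{8 \frac{1}{\sqrt{-242}}} = \frac{1}{8 \left(- \frac{i \sqrt{2}}{22}\right)} = \frac{1}{\left(- \frac{4}{11}\right) i \sqrt{2}} = \frac{11 i \sqrt{2}}{8}$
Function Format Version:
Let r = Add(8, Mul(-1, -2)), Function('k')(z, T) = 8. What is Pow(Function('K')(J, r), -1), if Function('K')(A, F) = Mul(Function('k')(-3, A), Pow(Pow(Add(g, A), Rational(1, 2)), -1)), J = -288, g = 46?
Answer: Mul(Rational(11, 8), I, Pow(2, Rational(1, 2))) ≈ Mul(1.9445, I)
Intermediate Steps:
r = 10 (r = Add(8, 2) = 10)
Function('K')(A, F) = Mul(8, Pow(Add(46, A), Rational(-1, 2))) (Function('K')(A, F) = Mul(8, Pow(Pow(Add(46, A), Rational(1, 2)), -1)) = Mul(8, Pow(Add(46, A), Rational(-1, 2))))
Pow(Function('K')(J, r), -1) = Pow(Mul(8, Pow(Add(46, -288), Rational(-1, 2))), -1) = Pow(Mul(8, Pow(-242, Rational(-1, 2))), -1) = Pow(Mul(8, Mul(Rational(-1, 22), I, Pow(2, Rational(1, 2)))), -1) = Pow(Mul(Rational(-4, 11), I, Pow(2, Rational(1, 2))), -1) = Mul(Rational(11, 8), I, Pow(2, Rational(1, 2)))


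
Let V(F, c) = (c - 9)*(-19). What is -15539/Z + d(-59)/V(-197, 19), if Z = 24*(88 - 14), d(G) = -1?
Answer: -1475317/168720 ≈ -8.7442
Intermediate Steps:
V(F, c) = 171 - 19*c (V(F, c) = (-9 + c)*(-19) = 171 - 19*c)
Z = 1776 (Z = 24*74 = 1776)
-15539/Z + d(-59)/V(-197, 19) = -15539/1776 - 1/(171 - 19*19) = -15539*1/1776 - 1/(171 - 361) = -15539/1776 - 1/(-190) = -15539/1776 - 1*(-1/190) = -15539/1776 + 1/190 = -1475317/168720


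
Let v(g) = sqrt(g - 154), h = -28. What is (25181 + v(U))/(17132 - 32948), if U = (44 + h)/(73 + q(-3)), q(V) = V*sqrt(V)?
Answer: -25181/15816 - sqrt(-154 + 16/(73 - 3*I*sqrt(3)))/15816 ≈ -1.5921 - 0.00078407*I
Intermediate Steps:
q(V) = V**(3/2)
U = 16/(73 - 3*I*sqrt(3)) (U = (44 - 28)/(73 + (-3)**(3/2)) = 16/(73 - 3*I*sqrt(3)) ≈ 0.21807 + 0.015522*I)
v(g) = sqrt(-154 + g)
(25181 + v(U))/(17132 - 32948) = (25181 + sqrt(-154 + (292/1339 + 12*I*sqrt(3)/1339)))/(17132 - 32948) = (25181 + sqrt(-205914/1339 + 12*I*sqrt(3)/1339))/(-15816) = (25181 + sqrt(-205914/1339 + 12*I*sqrt(3)/1339))*(-1/15816) = -25181/15816 - sqrt(-205914/1339 + 12*I*sqrt(3)/1339)/15816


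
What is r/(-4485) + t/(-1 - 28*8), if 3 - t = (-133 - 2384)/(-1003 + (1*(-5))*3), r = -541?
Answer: 2700169/22828650 ≈ 0.11828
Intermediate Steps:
t = 537/1018 (t = 3 - (-133 - 2384)/(-1003 + (1*(-5))*3) = 3 - (-2517)/(-1003 - 5*3) = 3 - (-2517)/(-1003 - 15) = 3 - (-2517)/(-1018) = 3 - (-2517)*(-1)/1018 = 3 - 1*2517/1018 = 3 - 2517/1018 = 537/1018 ≈ 0.52750)
r/(-4485) + t/(-1 - 28*8) = -541/(-4485) + 537/(1018*(-1 - 28*8)) = -541*(-1/4485) + 537/(1018*(-1 - 224)) = 541/4485 + (537/1018)/(-225) = 541/4485 + (537/1018)*(-1/225) = 541/4485 - 179/76350 = 2700169/22828650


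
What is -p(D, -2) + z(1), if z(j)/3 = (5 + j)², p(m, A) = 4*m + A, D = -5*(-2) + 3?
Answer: 58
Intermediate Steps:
D = 13 (D = 10 + 3 = 13)
p(m, A) = A + 4*m
z(j) = 3*(5 + j)²
-p(D, -2) + z(1) = -(-2 + 4*13) + 3*(5 + 1)² = -(-2 + 52) + 3*6² = -1*50 + 3*36 = -50 + 108 = 58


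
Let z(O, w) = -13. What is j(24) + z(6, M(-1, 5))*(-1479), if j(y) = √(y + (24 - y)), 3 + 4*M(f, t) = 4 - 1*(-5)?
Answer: 19227 + 2*√6 ≈ 19232.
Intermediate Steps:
M(f, t) = 3/2 (M(f, t) = -¾ + (4 - 1*(-5))/4 = -¾ + (4 + 5)/4 = -¾ + (¼)*9 = -¾ + 9/4 = 3/2)
j(y) = 2*√6 (j(y) = √24 = 2*√6)
j(24) + z(6, M(-1, 5))*(-1479) = 2*√6 - 13*(-1479) = 2*√6 + 19227 = 19227 + 2*√6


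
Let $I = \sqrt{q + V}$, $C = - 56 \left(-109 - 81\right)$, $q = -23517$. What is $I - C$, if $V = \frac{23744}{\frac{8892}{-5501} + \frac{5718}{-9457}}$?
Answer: $-10640 + \frac{i \sqrt{114175314466706810661}}{57773181} \approx -10640.0 + 184.95 i$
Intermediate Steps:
$V = - \frac{617616545504}{57773181}$ ($V = \frac{23744}{8892 \left(- \frac{1}{5501}\right) + 5718 \left(- \frac{1}{9457}\right)} = \frac{23744}{- \frac{8892}{5501} - \frac{5718}{9457}} = \frac{23744}{- \frac{115546362}{52022957}} = 23744 \left(- \frac{52022957}{115546362}\right) = - \frac{617616545504}{57773181} \approx -10690.0$)
$C = 10640$ ($C = \left(-56\right) \left(-190\right) = 10640$)
$I = \frac{i \sqrt{114175314466706810661}}{57773181}$ ($I = \sqrt{-23517 - \frac{617616545504}{57773181}} = \sqrt{- \frac{1976268443081}{57773181}} = \frac{i \sqrt{114175314466706810661}}{57773181} \approx 184.95 i$)
$I - C = \frac{i \sqrt{114175314466706810661}}{57773181} - 10640 = -10640 + \frac{i \sqrt{114175314466706810661}}{57773181}$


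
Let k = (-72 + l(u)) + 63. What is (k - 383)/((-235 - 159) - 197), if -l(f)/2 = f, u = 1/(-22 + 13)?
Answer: 3526/5319 ≈ 0.66291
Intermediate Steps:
u = -⅑ (u = 1/(-9) = -⅑ ≈ -0.11111)
l(f) = -2*f
k = -79/9 (k = (-72 - 2*(-⅑)) + 63 = (-72 + 2/9) + 63 = -646/9 + 63 = -79/9 ≈ -8.7778)
(k - 383)/((-235 - 159) - 197) = (-79/9 - 383)/((-235 - 159) - 197) = -3526/9/(-394 - 197) = -3526/9/(-591) = -1/591*(-3526/9) = 3526/5319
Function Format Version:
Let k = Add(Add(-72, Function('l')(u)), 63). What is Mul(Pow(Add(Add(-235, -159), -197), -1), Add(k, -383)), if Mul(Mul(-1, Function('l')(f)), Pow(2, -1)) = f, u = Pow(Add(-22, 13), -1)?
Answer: Rational(3526, 5319) ≈ 0.66291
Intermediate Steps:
u = Rational(-1, 9) (u = Pow(-9, -1) = Rational(-1, 9) ≈ -0.11111)
Function('l')(f) = Mul(-2, f)
k = Rational(-79, 9) (k = Add(Add(-72, Mul(-2, Rational(-1, 9))), 63) = Add(Add(-72, Rational(2, 9)), 63) = Add(Rational(-646, 9), 63) = Rational(-79, 9) ≈ -8.7778)
Mul(Pow(Add(Add(-235, -159), -197), -1), Add(k, -383)) = Mul(Pow(Add(Add(-235, -159), -197), -1), Add(Rational(-79, 9), -383)) = Mul(Pow(Add(-394, -197), -1), Rational(-3526, 9)) = Mul(Pow(-591, -1), Rational(-3526, 9)) = Mul(Rational(-1, 591), Rational(-3526, 9)) = Rational(3526, 5319)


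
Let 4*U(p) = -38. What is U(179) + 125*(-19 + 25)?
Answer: 1481/2 ≈ 740.50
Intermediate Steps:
U(p) = -19/2 (U(p) = (¼)*(-38) = -19/2)
U(179) + 125*(-19 + 25) = -19/2 + 125*(-19 + 25) = -19/2 + 125*6 = -19/2 + 750 = 1481/2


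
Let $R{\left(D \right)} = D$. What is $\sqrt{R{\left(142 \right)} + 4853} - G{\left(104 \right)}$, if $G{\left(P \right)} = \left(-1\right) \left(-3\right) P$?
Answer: $-312 + 3 \sqrt{555} \approx -241.32$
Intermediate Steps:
$G{\left(P \right)} = 3 P$
$\sqrt{R{\left(142 \right)} + 4853} - G{\left(104 \right)} = \sqrt{142 + 4853} - 3 \cdot 104 = \sqrt{4995} - 312 = 3 \sqrt{555} - 312 = -312 + 3 \sqrt{555}$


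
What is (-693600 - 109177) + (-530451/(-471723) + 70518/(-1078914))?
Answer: -22698425007312833/28274919379 ≈ -8.0278e+5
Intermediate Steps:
(-693600 - 109177) + (-530451/(-471723) + 70518/(-1078914)) = -802777 + (-530451*(-1/471723) + 70518*(-1/1078914)) = -802777 + (176817/157241 - 11753/179819) = -802777 + 29947002650/28274919379 = -22698425007312833/28274919379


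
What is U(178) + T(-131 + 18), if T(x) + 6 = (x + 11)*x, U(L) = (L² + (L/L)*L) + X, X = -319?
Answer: 43063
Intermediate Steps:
U(L) = -319 + L + L² (U(L) = (L² + (L/L)*L) - 319 = (L² + 1*L) - 319 = (L² + L) - 319 = (L + L²) - 319 = -319 + L + L²)
T(x) = -6 + x*(11 + x) (T(x) = -6 + (x + 11)*x = -6 + (11 + x)*x = -6 + x*(11 + x))
U(178) + T(-131 + 18) = (-319 + 178 + 178²) + (-6 + (-131 + 18)² + 11*(-131 + 18)) = (-319 + 178 + 31684) + (-6 + (-113)² + 11*(-113)) = 31543 + (-6 + 12769 - 1243) = 31543 + 11520 = 43063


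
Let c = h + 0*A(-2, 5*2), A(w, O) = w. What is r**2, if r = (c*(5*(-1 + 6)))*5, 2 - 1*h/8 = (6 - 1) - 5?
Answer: 4000000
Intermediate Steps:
h = 16 (h = 16 - 8*((6 - 1) - 5) = 16 - 8*(5 - 5) = 16 - 8*0 = 16 + 0 = 16)
c = 16 (c = 16 + 0*(-2) = 16 + 0 = 16)
r = 2000 (r = (16*(5*(-1 + 6)))*5 = (16*(5*5))*5 = (16*25)*5 = 400*5 = 2000)
r**2 = 2000**2 = 4000000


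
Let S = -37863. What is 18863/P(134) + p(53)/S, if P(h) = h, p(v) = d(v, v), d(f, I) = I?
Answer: 714202667/5073642 ≈ 140.77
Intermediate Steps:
p(v) = v
18863/P(134) + p(53)/S = 18863/134 + 53/(-37863) = 18863*(1/134) + 53*(-1/37863) = 18863/134 - 53/37863 = 714202667/5073642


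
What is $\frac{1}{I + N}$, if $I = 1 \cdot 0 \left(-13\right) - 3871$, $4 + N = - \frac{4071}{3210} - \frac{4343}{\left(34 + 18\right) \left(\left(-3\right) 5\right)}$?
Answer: $- \frac{16692}{64609729} \approx -0.00025835$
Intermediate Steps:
$N = \frac{5003}{16692}$ ($N = -4 - \left(\frac{1357}{1070} + 4343 \left(- \frac{1}{15 \left(34 + 18\right)}\right)\right) = -4 - \left(\frac{1357}{1070} + \frac{4343}{52 \left(-15\right)}\right) = -4 - \left(\frac{1357}{1070} + \frac{4343}{-780}\right) = -4 - - \frac{71771}{16692} = -4 + \left(- \frac{1357}{1070} + \frac{4343}{780}\right) = -4 + \frac{71771}{16692} = \frac{5003}{16692} \approx 0.29972$)
$I = -3871$ ($I = 0 \left(-13\right) - 3871 = 0 - 3871 = -3871$)
$\frac{1}{I + N} = \frac{1}{-3871 + \frac{5003}{16692}} = \frac{1}{- \frac{64609729}{16692}} = - \frac{16692}{64609729}$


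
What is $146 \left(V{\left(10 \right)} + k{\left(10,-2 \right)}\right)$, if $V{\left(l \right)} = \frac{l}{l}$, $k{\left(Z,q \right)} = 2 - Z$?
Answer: $-1022$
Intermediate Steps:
$V{\left(l \right)} = 1$
$146 \left(V{\left(10 \right)} + k{\left(10,-2 \right)}\right) = 146 \left(1 + \left(2 - 10\right)\right) = 146 \left(1 - 8\right) = 146 \left(-7\right) = -1022$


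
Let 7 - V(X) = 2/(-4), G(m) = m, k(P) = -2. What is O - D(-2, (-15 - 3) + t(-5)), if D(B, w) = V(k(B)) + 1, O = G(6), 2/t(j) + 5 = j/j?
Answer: -5/2 ≈ -2.5000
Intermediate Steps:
t(j) = -½ (t(j) = 2/(-5 + j/j) = 2/(-5 + 1) = 2/(-4) = 2*(-¼) = -½)
O = 6
V(X) = 15/2 (V(X) = 7 - 2/(-4) = 7 - 2*(-1)/4 = 7 - 1*(-½) = 7 + ½ = 15/2)
D(B, w) = 17/2 (D(B, w) = 15/2 + 1 = 17/2)
O - D(-2, (-15 - 3) + t(-5)) = 6 - 1*17/2 = 6 - 17/2 = -5/2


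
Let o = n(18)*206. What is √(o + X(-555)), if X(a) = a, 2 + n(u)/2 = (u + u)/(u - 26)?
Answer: I*√3233 ≈ 56.859*I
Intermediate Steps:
n(u) = -4 + 4*u/(-26 + u) (n(u) = -4 + 2*((u + u)/(u - 26)) = -4 + 2*((2*u)/(-26 + u)) = -4 + 2*(2*u/(-26 + u)) = -4 + 4*u/(-26 + u))
o = -2678 (o = (104/(-26 + 18))*206 = (104/(-8))*206 = (104*(-⅛))*206 = -13*206 = -2678)
√(o + X(-555)) = √(-2678 - 555) = √(-3233) = I*√3233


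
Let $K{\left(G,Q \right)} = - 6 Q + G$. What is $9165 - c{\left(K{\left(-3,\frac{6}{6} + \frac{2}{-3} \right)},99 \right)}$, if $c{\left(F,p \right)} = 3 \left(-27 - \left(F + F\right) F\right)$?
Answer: $9396$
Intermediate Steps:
$K{\left(G,Q \right)} = G - 6 Q$
$c{\left(F,p \right)} = -81 - 6 F^{2}$ ($c{\left(F,p \right)} = 3 \left(-27 - 2 F F\right) = 3 \left(-27 - 2 F^{2}\right) = -81 - 6 F^{2}$)
$9165 - c{\left(K{\left(-3,\frac{6}{6} + \frac{2}{-3} \right)},99 \right)} = 9165 - \left(-81 - 6 \left(-3 - 6 \left(\frac{6}{6} + \frac{2}{-3}\right)\right)^{2}\right) = 9165 - \left(-81 - 6 \left(-3 - 6 \left(6 \cdot \frac{1}{6} + 2 \left(- \frac{1}{3}\right)\right)\right)^{2}\right) = 9165 - \left(-81 - 6 \left(-3 - 6 \left(1 - \frac{2}{3}\right)\right)^{2}\right) = 9165 - \left(-81 - 6 \left(-3 - 2\right)^{2}\right) = 9165 - \left(-81 - 6 \left(-5\right)^{2}\right) = 9165 - \left(-81 - 150\right) = 9165 - -231 = 9165 + 231 = 9396$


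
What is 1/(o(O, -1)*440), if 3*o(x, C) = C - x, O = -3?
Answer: 3/880 ≈ 0.0034091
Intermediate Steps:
o(x, C) = -x/3 + C/3 (o(x, C) = (C - x)/3 = -x/3 + C/3)
1/(o(O, -1)*440) = 1/((-1/3*(-3) + (1/3)*(-1))*440) = 1/((1 - 1/3)*440) = 1/((2/3)*440) = 1/(880/3) = 3/880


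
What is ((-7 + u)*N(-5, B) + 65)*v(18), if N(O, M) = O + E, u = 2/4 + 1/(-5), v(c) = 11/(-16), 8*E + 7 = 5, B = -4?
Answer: -44077/640 ≈ -68.870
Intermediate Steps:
E = -¼ (E = -7/8 + (⅛)*5 = -7/8 + 5/8 = -¼ ≈ -0.25000)
v(c) = -11/16 (v(c) = 11*(-1/16) = -11/16)
u = 3/10 (u = 2*(¼) + 1*(-⅕) = ½ - ⅕ = 3/10 ≈ 0.30000)
N(O, M) = -¼ + O (N(O, M) = O - ¼ = -¼ + O)
((-7 + u)*N(-5, B) + 65)*v(18) = ((-7 + 3/10)*(-¼ - 5) + 65)*(-11/16) = (-67/10*(-21/4) + 65)*(-11/16) = (1407/40 + 65)*(-11/16) = (4007/40)*(-11/16) = -44077/640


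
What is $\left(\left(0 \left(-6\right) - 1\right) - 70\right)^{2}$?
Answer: $5041$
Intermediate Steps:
$\left(\left(0 \left(-6\right) - 1\right) - 70\right)^{2} = \left(\left(0 - 1\right) - 70\right)^{2} = \left(-1 - 70\right)^{2} = \left(-71\right)^{2} = 5041$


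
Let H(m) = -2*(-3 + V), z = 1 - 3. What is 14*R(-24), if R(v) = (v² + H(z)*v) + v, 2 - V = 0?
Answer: 7056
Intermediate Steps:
V = 2 (V = 2 - 1*0 = 2 + 0 = 2)
z = -2
H(m) = 2 (H(m) = -2*(-3 + 2) = -2*(-1) = 2)
R(v) = v² + 3*v (R(v) = (v² + 2*v) + v = v² + 3*v)
14*R(-24) = 14*(-24*(3 - 24)) = 14*(-24*(-21)) = 14*504 = 7056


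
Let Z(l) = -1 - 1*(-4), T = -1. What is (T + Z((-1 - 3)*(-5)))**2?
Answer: 4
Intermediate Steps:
Z(l) = 3 (Z(l) = -1 + 4 = 3)
(T + Z((-1 - 3)*(-5)))**2 = (-1 + 3)**2 = 2**2 = 4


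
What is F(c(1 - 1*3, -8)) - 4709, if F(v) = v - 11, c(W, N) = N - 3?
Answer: -4731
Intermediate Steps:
c(W, N) = -3 + N
F(v) = -11 + v
F(c(1 - 1*3, -8)) - 4709 = (-11 + (-3 - 8)) - 4709 = (-11 - 11) - 4709 = -22 - 4709 = -4731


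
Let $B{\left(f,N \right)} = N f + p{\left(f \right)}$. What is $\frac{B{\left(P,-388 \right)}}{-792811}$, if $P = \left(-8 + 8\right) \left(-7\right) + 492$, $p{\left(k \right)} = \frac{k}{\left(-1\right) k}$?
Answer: $\frac{190897}{792811} \approx 0.24079$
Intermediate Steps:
$p{\left(k \right)} = -1$ ($p{\left(k \right)} = k \left(- \frac{1}{k}\right) = -1$)
$P = 492$ ($P = 0 \left(-7\right) + 492 = 0 + 492 = 492$)
$B{\left(f,N \right)} = -1 + N f$ ($B{\left(f,N \right)} = N f - 1 = -1 + N f$)
$\frac{B{\left(P,-388 \right)}}{-792811} = \frac{-1 - 190896}{-792811} = \left(-1 - 190896\right) \left(- \frac{1}{792811}\right) = \left(-190897\right) \left(- \frac{1}{792811}\right) = \frac{190897}{792811}$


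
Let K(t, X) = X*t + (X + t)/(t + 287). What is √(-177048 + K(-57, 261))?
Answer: I*√2538196395/115 ≈ 438.09*I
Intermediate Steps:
K(t, X) = X*t + (X + t)/(287 + t)
√(-177048 + K(-57, 261)) = √(-177048 + (261 - 57 + 261*(-57)² + 287*261*(-57))/(287 - 57)) = √(-177048 + (261 - 57 + 261*3249 - 4269699)/230) = √(-177048 + (261 - 57 + 847989 - 4269699)/230) = √(-177048 + (1/230)*(-3421506)) = √(-177048 - 1710753/115) = √(-22071273/115) = I*√2538196395/115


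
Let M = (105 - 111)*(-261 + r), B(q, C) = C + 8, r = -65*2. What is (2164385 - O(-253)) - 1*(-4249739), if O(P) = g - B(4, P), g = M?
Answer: 6411533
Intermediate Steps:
r = -130
B(q, C) = 8 + C
M = 2346 (M = (105 - 111)*(-261 - 130) = -6*(-391) = 2346)
g = 2346
O(P) = 2338 - P (O(P) = 2346 - (8 + P) = 2346 + (-8 - P) = 2338 - P)
(2164385 - O(-253)) - 1*(-4249739) = (2164385 - (2338 - 1*(-253))) - 1*(-4249739) = (2164385 - (2338 + 253)) + 4249739 = (2164385 - 1*2591) + 4249739 = (2164385 - 2591) + 4249739 = 2161794 + 4249739 = 6411533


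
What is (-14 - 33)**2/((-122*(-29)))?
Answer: 2209/3538 ≈ 0.62436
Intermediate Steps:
(-14 - 33)**2/((-122*(-29))) = (-47)**2/3538 = 2209*(1/3538) = 2209/3538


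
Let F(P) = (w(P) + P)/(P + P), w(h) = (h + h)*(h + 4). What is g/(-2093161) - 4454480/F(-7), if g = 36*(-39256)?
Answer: 532796991104/299023 ≈ 1.7818e+6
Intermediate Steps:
g = -1413216
w(h) = 2*h*(4 + h) (w(h) = (2*h)*(4 + h) = 2*h*(4 + h))
F(P) = (P + 2*P*(4 + P))/(2*P) (F(P) = (2*P*(4 + P) + P)/(P + P) = (P + 2*P*(4 + P))/((2*P)) = (P + 2*P*(4 + P))*(1/(2*P)) = (P + 2*P*(4 + P))/(2*P))
g/(-2093161) - 4454480/F(-7) = -1413216/(-2093161) - 4454480/(9/2 - 7) = -1413216*(-1/2093161) - 4454480/(-5/2) = 201888/299023 - 4454480*(-⅖) = 201888/299023 + 1781792 = 532796991104/299023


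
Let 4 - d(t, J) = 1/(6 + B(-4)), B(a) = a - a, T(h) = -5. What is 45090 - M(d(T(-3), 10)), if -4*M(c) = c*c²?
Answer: 38969927/864 ≈ 45104.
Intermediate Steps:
B(a) = 0
d(t, J) = 23/6 (d(t, J) = 4 - 1/(6 + 0) = 4 - 1/6 = 4 - 1*⅙ = 4 - ⅙ = 23/6)
M(c) = -c³/4 (M(c) = -c*c²/4 = -c³/4)
45090 - M(d(T(-3), 10)) = 45090 - (-1)*(23/6)³/4 = 45090 - (-1)*12167/(4*216) = 45090 - 1*(-12167/864) = 45090 + 12167/864 = 38969927/864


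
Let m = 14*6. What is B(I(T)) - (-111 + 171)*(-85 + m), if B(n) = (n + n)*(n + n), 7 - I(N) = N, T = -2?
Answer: 384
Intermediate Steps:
m = 84
I(N) = 7 - N
B(n) = 4*n² (B(n) = (2*n)*(2*n) = 4*n²)
B(I(T)) - (-111 + 171)*(-85 + m) = 4*(7 - 1*(-2))² - (-111 + 171)*(-85 + 84) = 4*(7 + 2)² - 60*(-1) = 4*9² - 1*(-60) = 4*81 + 60 = 324 + 60 = 384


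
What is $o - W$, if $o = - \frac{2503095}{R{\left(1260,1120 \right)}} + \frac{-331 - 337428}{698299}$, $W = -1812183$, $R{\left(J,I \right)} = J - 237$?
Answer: $\frac{13901102910953}{7681289} \approx 1.8097 \cdot 10^{6}$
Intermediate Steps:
$R{\left(J,I \right)} = -237 + J$
$o = - \frac{18798432934}{7681289}$ ($o = - \frac{2503095}{-237 + 1260} + \frac{-331 - 337428}{698299} = - \frac{2503095}{1023} + \left(-331 - 337428\right) \frac{1}{698299} = \left(-2503095\right) \frac{1}{1023} - \frac{337759}{698299} = - \frac{26915}{11} - \frac{337759}{698299} = - \frac{18798432934}{7681289} \approx -2447.3$)
$o - W = - \frac{18798432934}{7681289} - -1812183 = - \frac{18798432934}{7681289} + 1812183 = \frac{13901102910953}{7681289}$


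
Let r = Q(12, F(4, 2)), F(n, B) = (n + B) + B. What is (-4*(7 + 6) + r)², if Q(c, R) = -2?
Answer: 2916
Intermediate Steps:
F(n, B) = n + 2*B (F(n, B) = (B + n) + B = n + 2*B)
r = -2
(-4*(7 + 6) + r)² = (-4*(7 + 6) - 2)² = (-4*13 - 2)² = (-52 - 2)² = (-54)² = 2916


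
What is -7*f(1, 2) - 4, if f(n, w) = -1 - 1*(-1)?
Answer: -4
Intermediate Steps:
f(n, w) = 0 (f(n, w) = -1 + 1 = 0)
-7*f(1, 2) - 4 = -7*0 - 4 = 0 - 4 = -4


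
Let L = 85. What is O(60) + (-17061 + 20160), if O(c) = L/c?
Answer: 37205/12 ≈ 3100.4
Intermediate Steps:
O(c) = 85/c
O(60) + (-17061 + 20160) = 85/60 + (-17061 + 20160) = 85*(1/60) + 3099 = 17/12 + 3099 = 37205/12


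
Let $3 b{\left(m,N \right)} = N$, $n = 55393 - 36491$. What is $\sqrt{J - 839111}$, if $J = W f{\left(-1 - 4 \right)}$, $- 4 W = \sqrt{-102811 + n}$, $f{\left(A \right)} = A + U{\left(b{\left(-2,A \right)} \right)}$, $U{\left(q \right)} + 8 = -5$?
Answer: $\frac{\sqrt{-3356444 + 18 i \sqrt{83909}}}{2} \approx 0.7115 + 916.03 i$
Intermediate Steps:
$n = 18902$ ($n = 55393 - 36491 = 18902$)
$b{\left(m,N \right)} = \frac{N}{3}$
$U{\left(q \right)} = -13$ ($U{\left(q \right)} = -8 - 5 = -13$)
$f{\left(A \right)} = -13 + A$ ($f{\left(A \right)} = A - 13 = -13 + A$)
$W = - \frac{i \sqrt{83909}}{4}$ ($W = - \frac{\sqrt{-102811 + 18902}}{4} = - \frac{\sqrt{-83909}}{4} = - \frac{i \sqrt{83909}}{4} \approx - 72.418 i$)
$J = \frac{9 i \sqrt{83909}}{2}$ ($J = - \frac{i \sqrt{83909}}{4} \left(-13 - 5\right) = - \frac{i \sqrt{83909}}{4} \left(-18\right) = \frac{9 i \sqrt{83909}}{2} \approx 1303.5 i$)
$\sqrt{J - 839111} = \sqrt{\frac{9 i \sqrt{83909}}{2} - 839111} = \sqrt{-839111 + \frac{9 i \sqrt{83909}}{2}}$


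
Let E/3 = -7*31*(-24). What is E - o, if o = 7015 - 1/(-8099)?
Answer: 69724290/8099 ≈ 8609.0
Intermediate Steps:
E = 15624 (E = 3*(-7*31*(-24)) = 3*(-217*(-24)) = 3*5208 = 15624)
o = 56814486/8099 (o = 7015 - 1*(-1/8099) = 7015 + 1/8099 = 56814486/8099 ≈ 7015.0)
E - o = 15624 - 1*56814486/8099 = 15624 - 56814486/8099 = 69724290/8099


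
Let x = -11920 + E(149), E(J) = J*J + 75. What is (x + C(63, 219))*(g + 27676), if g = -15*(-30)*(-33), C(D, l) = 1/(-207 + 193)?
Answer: 929775979/7 ≈ 1.3283e+8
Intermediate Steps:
E(J) = 75 + J² (E(J) = J² + 75 = 75 + J²)
C(D, l) = -1/14 (C(D, l) = 1/(-14) = -1/14)
g = -14850 (g = 450*(-33) = -14850)
x = 10356 (x = -11920 + (75 + 149²) = -11920 + (75 + 22201) = -11920 + 22276 = 10356)
(x + C(63, 219))*(g + 27676) = (10356 - 1/14)*(-14850 + 27676) = (144983/14)*12826 = 929775979/7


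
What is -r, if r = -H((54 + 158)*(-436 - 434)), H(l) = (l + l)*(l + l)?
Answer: 136072454400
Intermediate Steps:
H(l) = 4*l**2 (H(l) = (2*l)*(2*l) = 4*l**2)
r = -136072454400 (r = -4*((54 + 158)*(-436 - 434))**2 = -4*(212*(-870))**2 = -4*(-184440)**2 = -4*34018113600 = -1*136072454400 = -136072454400)
-r = -1*(-136072454400) = 136072454400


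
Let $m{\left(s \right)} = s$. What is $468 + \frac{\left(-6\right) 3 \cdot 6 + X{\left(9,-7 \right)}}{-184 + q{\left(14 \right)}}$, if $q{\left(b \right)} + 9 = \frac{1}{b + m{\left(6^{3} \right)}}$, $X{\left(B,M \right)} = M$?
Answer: $\frac{20800502}{44389} \approx 468.6$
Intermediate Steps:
$q{\left(b \right)} = -9 + \frac{1}{216 + b}$ ($q{\left(b \right)} = -9 + \frac{1}{b + 6^{3}} = -9 + \frac{1}{b + 216} = -9 + \frac{1}{216 + b}$)
$468 + \frac{\left(-6\right) 3 \cdot 6 + X{\left(9,-7 \right)}}{-184 + q{\left(14 \right)}} = 468 + \frac{\left(-6\right) 3 \cdot 6 - 7}{-184 + \frac{-1943 - 126}{216 + 14}} = 468 + \frac{\left(-18\right) 6 - 7}{-184 + \frac{-1943 - 126}{230}} = 468 + \frac{-108 - 7}{-184 + \frac{1}{230} \left(-2069\right)} = 468 - \frac{115}{-184 - \frac{2069}{230}} = 468 - \frac{115}{- \frac{44389}{230}} = 468 - - \frac{26450}{44389} = 468 + \frac{26450}{44389} = \frac{20800502}{44389}$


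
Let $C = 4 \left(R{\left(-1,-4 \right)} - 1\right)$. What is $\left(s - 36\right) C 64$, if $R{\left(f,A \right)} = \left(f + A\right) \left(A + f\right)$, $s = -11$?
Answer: $-288768$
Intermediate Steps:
$R{\left(f,A \right)} = \left(A + f\right)^{2}$ ($R{\left(f,A \right)} = \left(A + f\right) \left(A + f\right) = \left(A + f\right)^{2}$)
$C = 96$ ($C = 4 \left(\left(-4 - 1\right)^{2} - 1\right) = 4 \left(\left(-5\right)^{2} - 1\right) = 4 \left(25 - 1\right) = 4 \cdot 24 = 96$)
$\left(s - 36\right) C 64 = \left(-11 - 36\right) 96 \cdot 64 = \left(-47\right) 96 \cdot 64 = \left(-4512\right) 64 = -288768$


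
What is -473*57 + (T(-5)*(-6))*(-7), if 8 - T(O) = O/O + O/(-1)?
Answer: -26877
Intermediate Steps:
T(O) = 7 + O (T(O) = 8 - (O/O + O/(-1)) = 8 - (1 + O*(-1)) = 8 - (1 - O) = 8 + (-1 + O) = 7 + O)
-473*57 + (T(-5)*(-6))*(-7) = -473*57 + ((7 - 5)*(-6))*(-7) = -26961 + (2*(-6))*(-7) = -26961 - 12*(-7) = -26961 + 84 = -26877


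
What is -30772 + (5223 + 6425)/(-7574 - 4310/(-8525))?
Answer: -49671598452/1614101 ≈ -30774.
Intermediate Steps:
-30772 + (5223 + 6425)/(-7574 - 4310/(-8525)) = -30772 + 11648/(-7574 - 4310*(-1/8525)) = -30772 + 11648/(-7574 + 862/1705) = -30772 + 11648/(-12912808/1705) = -30772 + 11648*(-1705/12912808) = -30772 - 2482480/1614101 = -49671598452/1614101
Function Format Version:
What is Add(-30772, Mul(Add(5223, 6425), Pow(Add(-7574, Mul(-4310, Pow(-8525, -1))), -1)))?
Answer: Rational(-49671598452, 1614101) ≈ -30774.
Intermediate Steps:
Add(-30772, Mul(Add(5223, 6425), Pow(Add(-7574, Mul(-4310, Pow(-8525, -1))), -1))) = Add(-30772, Mul(11648, Pow(Add(-7574, Mul(-4310, Rational(-1, 8525))), -1))) = Add(-30772, Mul(11648, Pow(Add(-7574, Rational(862, 1705)), -1))) = Add(-30772, Mul(11648, Pow(Rational(-12912808, 1705), -1))) = Add(-30772, Mul(11648, Rational(-1705, 12912808))) = Add(-30772, Rational(-2482480, 1614101)) = Rational(-49671598452, 1614101)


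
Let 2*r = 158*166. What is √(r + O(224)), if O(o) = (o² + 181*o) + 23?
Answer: √103857 ≈ 322.27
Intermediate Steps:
O(o) = 23 + o² + 181*o
r = 13114 (r = (158*166)/2 = (½)*26228 = 13114)
√(r + O(224)) = √(13114 + (23 + 224² + 181*224)) = √(13114 + (23 + 50176 + 40544)) = √(13114 + 90743) = √103857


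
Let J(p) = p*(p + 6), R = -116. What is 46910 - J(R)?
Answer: 34150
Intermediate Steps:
J(p) = p*(6 + p)
46910 - J(R) = 46910 - (-116)*(6 - 116) = 46910 - (-116)*(-110) = 46910 - 1*12760 = 46910 - 12760 = 34150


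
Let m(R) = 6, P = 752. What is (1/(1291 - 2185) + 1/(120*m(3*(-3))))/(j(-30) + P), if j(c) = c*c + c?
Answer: 29/174008160 ≈ 1.6666e-7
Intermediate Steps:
j(c) = c + c² (j(c) = c² + c = c + c²)
(1/(1291 - 2185) + 1/(120*m(3*(-3))))/(j(-30) + P) = (1/(1291 - 2185) + 1/(120*6))/(-30*(1 - 30) + 752) = (1/(-894) + 1/720)/(-30*(-29) + 752) = (-1/894 + 1/720)/(870 + 752) = (29/107280)/1622 = (29/107280)*(1/1622) = 29/174008160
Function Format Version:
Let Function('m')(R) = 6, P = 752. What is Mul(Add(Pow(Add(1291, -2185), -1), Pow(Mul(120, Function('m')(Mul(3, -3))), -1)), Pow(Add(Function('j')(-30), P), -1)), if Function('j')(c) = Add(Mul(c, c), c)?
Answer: Rational(29, 174008160) ≈ 1.6666e-7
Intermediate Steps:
Function('j')(c) = Add(c, Pow(c, 2)) (Function('j')(c) = Add(Pow(c, 2), c) = Add(c, Pow(c, 2)))
Mul(Add(Pow(Add(1291, -2185), -1), Pow(Mul(120, Function('m')(Mul(3, -3))), -1)), Pow(Add(Function('j')(-30), P), -1)) = Mul(Add(Pow(Add(1291, -2185), -1), Pow(Mul(120, 6), -1)), Pow(Add(Mul(-30, Add(1, -30)), 752), -1)) = Mul(Add(Pow(-894, -1), Pow(720, -1)), Pow(Add(Mul(-30, -29), 752), -1)) = Mul(Add(Rational(-1, 894), Rational(1, 720)), Pow(Add(870, 752), -1)) = Mul(Rational(29, 107280), Pow(1622, -1)) = Mul(Rational(29, 107280), Rational(1, 1622)) = Rational(29, 174008160)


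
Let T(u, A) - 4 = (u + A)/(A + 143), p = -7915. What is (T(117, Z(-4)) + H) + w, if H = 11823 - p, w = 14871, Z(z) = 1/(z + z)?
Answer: 39563594/1143 ≈ 34614.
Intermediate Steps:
Z(z) = 1/(2*z)
T(u, A) = 4 + (A + u)/(143 + A) (T(u, A) = 4 + (u + A)/(A + 143) = 4 + (A + u)/(143 + A))
H = 19738 (H = 11823 - 1*(-7915) = 11823 + 7915 = 19738)
(T(117, Z(-4)) + H) + w = ((572 + 117 + 5*((½)/(-4)))/(143 + (½)/(-4)) + 19738) + 14871 = ((572 + 117 + 5*((½)*(-¼)))/(143 + (½)*(-¼)) + 19738) + 14871 = ((572 + 117 + 5*(-⅛))/(143 - ⅛) + 19738) + 14871 = ((572 + 117 - 5/8)/(1143/8) + 19738) + 14871 = ((8/1143)*(5507/8) + 19738) + 14871 = (5507/1143 + 19738) + 14871 = 22566041/1143 + 14871 = 39563594/1143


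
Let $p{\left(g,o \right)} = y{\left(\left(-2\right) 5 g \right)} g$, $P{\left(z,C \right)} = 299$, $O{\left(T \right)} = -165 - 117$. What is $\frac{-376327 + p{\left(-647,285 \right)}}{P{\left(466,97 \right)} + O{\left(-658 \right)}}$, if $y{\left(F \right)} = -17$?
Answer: $- \frac{365328}{17} \approx -21490.0$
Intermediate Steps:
$O{\left(T \right)} = -282$ ($O{\left(T \right)} = -165 - 117 = -282$)
$p{\left(g,o \right)} = - 17 g$
$\frac{-376327 + p{\left(-647,285 \right)}}{P{\left(466,97 \right)} + O{\left(-658 \right)}} = \frac{-376327 - -10999}{299 - 282} = \frac{-376327 + 10999}{17} = \left(-365328\right) \frac{1}{17} = - \frac{365328}{17}$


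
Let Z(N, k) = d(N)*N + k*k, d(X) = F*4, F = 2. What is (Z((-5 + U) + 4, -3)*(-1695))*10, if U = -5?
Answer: 661050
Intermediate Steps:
d(X) = 8 (d(X) = 2*4 = 8)
Z(N, k) = k² + 8*N (Z(N, k) = 8*N + k*k = 8*N + k² = k² + 8*N)
(Z((-5 + U) + 4, -3)*(-1695))*10 = (((-3)² + 8*((-5 - 5) + 4))*(-1695))*10 = ((9 + 8*(-10 + 4))*(-1695))*10 = ((9 + 8*(-6))*(-1695))*10 = ((9 - 48)*(-1695))*10 = -39*(-1695)*10 = 66105*10 = 661050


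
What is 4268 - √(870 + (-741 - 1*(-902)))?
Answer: 4268 - √1031 ≈ 4235.9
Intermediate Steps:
4268 - √(870 + (-741 - 1*(-902))) = 4268 - √(870 + (-741 + 902)) = 4268 - √(870 + 161) = 4268 - √1031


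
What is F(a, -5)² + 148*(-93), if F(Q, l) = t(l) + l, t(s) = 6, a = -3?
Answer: -13763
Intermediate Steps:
F(Q, l) = 6 + l
F(a, -5)² + 148*(-93) = (6 - 5)² + 148*(-93) = 1² - 13764 = 1 - 13764 = -13763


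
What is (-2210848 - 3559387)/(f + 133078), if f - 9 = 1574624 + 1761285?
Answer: -5770235/3468996 ≈ -1.6634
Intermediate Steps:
f = 3335918 (f = 9 + (1574624 + 1761285) = 9 + 3335909 = 3335918)
(-2210848 - 3559387)/(f + 133078) = (-2210848 - 3559387)/(3335918 + 133078) = -5770235/3468996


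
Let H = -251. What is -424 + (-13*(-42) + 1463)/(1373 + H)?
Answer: -473719/1122 ≈ -422.21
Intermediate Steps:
-424 + (-13*(-42) + 1463)/(1373 + H) = -424 + (-13*(-42) + 1463)/(1373 - 251) = -424 + (546 + 1463)/1122 = -424 + 2009*(1/1122) = -424 + 2009/1122 = -473719/1122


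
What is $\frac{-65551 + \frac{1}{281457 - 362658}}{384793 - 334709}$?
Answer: $- \frac{1330701688}{1016717721} \approx -1.3088$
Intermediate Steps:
$\frac{-65551 + \frac{1}{281457 - 362658}}{384793 - 334709} = \frac{-65551 + \frac{1}{-81201}}{50084} = \left(-65551 - \frac{1}{81201}\right) \frac{1}{50084} = \left(- \frac{5322806752}{81201}\right) \frac{1}{50084} = - \frac{1330701688}{1016717721}$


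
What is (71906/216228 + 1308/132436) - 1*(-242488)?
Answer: 867998279469043/3579546426 ≈ 2.4249e+5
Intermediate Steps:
(71906/216228 + 1308/132436) - 1*(-242488) = (71906*(1/216228) + 1308*(1/132436)) + 242488 = (35953/108114 + 327/33109) + 242488 = 1225721155/3579546426 + 242488 = 867998279469043/3579546426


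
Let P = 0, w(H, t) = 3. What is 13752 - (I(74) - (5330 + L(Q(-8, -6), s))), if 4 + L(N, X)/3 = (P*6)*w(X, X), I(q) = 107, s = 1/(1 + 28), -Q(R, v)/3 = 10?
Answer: 18963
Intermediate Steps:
Q(R, v) = -30 (Q(R, v) = -3*10 = -30)
s = 1/29 ≈ 0.034483
L(N, X) = -12 (L(N, X) = -12 + 3*((0*6)*3) = -12 + 3*(0*3) = -12 + 3*0 = -12 + 0 = -12)
13752 - (I(74) - (5330 + L(Q(-8, -6), s))) = 13752 - (107 - (5330 - 12)) = 13752 - (107 - 1*5318) = 13752 - (107 - 5318) = 13752 - 1*(-5211) = 13752 + 5211 = 18963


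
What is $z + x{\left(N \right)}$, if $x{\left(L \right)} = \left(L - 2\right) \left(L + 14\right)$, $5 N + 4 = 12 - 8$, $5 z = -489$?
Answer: $- \frac{629}{5} \approx -125.8$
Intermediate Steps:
$z = - \frac{489}{5}$ ($z = \frac{1}{5} \left(-489\right) = - \frac{489}{5} \approx -97.8$)
$N = 0$ ($N = - \frac{4}{5} + \frac{12 - 8}{5} = - \frac{4}{5} + \frac{1}{5} \cdot 4 = - \frac{4}{5} + \frac{4}{5} = 0$)
$x{\left(L \right)} = \left(-2 + L\right) \left(14 + L\right)$
$z + x{\left(N \right)} = - \frac{489}{5} + \left(-28 + 0^{2} + 12 \cdot 0\right) = - \frac{489}{5} + \left(-28 + 0 + 0\right) = - \frac{489}{5} - 28 = - \frac{629}{5}$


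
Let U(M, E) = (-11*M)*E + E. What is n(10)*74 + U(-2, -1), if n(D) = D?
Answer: 717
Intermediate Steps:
U(M, E) = E - 11*E*M (U(M, E) = -11*E*M + E = E - 11*E*M)
n(10)*74 + U(-2, -1) = 10*74 - (1 - 11*(-2)) = 740 - (1 + 22) = 740 - 1*23 = 740 - 23 = 717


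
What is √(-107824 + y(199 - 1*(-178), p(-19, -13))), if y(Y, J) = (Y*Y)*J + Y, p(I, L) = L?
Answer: 6*I*√54309 ≈ 1398.3*I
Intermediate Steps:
y(Y, J) = Y + J*Y² (y(Y, J) = Y²*J + Y = J*Y² + Y = Y + J*Y²)
√(-107824 + y(199 - 1*(-178), p(-19, -13))) = √(-107824 + (199 - 1*(-178))*(1 - 13*(199 - 1*(-178)))) = √(-107824 + (199 + 178)*(1 - 13*(199 + 178))) = √(-107824 + 377*(1 - 13*377)) = √(-107824 + 377*(1 - 4901)) = √(-107824 + 377*(-4900)) = √(-107824 - 1847300) = √(-1955124) = 6*I*√54309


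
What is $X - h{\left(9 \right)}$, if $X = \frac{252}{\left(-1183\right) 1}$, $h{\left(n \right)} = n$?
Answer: $- \frac{1557}{169} \approx -9.213$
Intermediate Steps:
$X = - \frac{36}{169}$ ($X = \frac{252}{-1183} = 252 \left(- \frac{1}{1183}\right) = - \frac{36}{169} \approx -0.21302$)
$X - h{\left(9 \right)} = - \frac{36}{169} - 9 = - \frac{1557}{169}$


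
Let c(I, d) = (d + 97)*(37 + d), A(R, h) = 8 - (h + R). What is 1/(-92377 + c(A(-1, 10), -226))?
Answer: -1/67996 ≈ -1.4707e-5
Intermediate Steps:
A(R, h) = 8 - R - h (A(R, h) = 8 - (R + h) = 8 + (-R - h) = 8 - R - h)
c(I, d) = (37 + d)*(97 + d) (c(I, d) = (97 + d)*(37 + d) = (37 + d)*(97 + d))
1/(-92377 + c(A(-1, 10), -226)) = 1/(-92377 + (3589 + (-226)**2 + 134*(-226))) = 1/(-92377 + (3589 + 51076 - 30284)) = 1/(-92377 + 24381) = 1/(-67996) = -1/67996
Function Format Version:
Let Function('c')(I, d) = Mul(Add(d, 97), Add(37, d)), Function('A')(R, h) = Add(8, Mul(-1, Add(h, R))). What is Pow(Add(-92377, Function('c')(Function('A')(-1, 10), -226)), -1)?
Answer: Rational(-1, 67996) ≈ -1.4707e-5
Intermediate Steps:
Function('A')(R, h) = Add(8, Mul(-1, R), Mul(-1, h)) (Function('A')(R, h) = Add(8, Mul(-1, Add(R, h))) = Add(8, Add(Mul(-1, R), Mul(-1, h))) = Add(8, Mul(-1, R), Mul(-1, h)))
Function('c')(I, d) = Mul(Add(37, d), Add(97, d)) (Function('c')(I, d) = Mul(Add(97, d), Add(37, d)) = Mul(Add(37, d), Add(97, d)))
Pow(Add(-92377, Function('c')(Function('A')(-1, 10), -226)), -1) = Pow(Add(-92377, Add(3589, Pow(-226, 2), Mul(134, -226))), -1) = Pow(Add(-92377, Add(3589, 51076, -30284)), -1) = Pow(Add(-92377, 24381), -1) = Pow(-67996, -1) = Rational(-1, 67996)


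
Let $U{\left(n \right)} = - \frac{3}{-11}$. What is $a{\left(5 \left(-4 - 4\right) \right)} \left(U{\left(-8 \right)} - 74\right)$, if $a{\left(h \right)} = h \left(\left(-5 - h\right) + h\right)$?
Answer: $- \frac{162200}{11} \approx -14745.0$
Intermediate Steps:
$U{\left(n \right)} = \frac{3}{11}$ ($U{\left(n \right)} = \left(-3\right) \left(- \frac{1}{11}\right) = \frac{3}{11}$)
$a{\left(h \right)} = - 5 h$ ($a{\left(h \right)} = h \left(-5\right) = - 5 h$)
$a{\left(5 \left(-4 - 4\right) \right)} \left(U{\left(-8 \right)} - 74\right) = - 5 \cdot 5 \left(-4 - 4\right) \left(\frac{3}{11} - 74\right) = - 5 \cdot 5 \left(-8\right) \left(- \frac{811}{11}\right) = \left(-5\right) \left(-40\right) \left(- \frac{811}{11}\right) = 200 \left(- \frac{811}{11}\right) = - \frac{162200}{11}$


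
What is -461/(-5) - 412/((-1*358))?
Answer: 83549/895 ≈ 93.351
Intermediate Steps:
-461/(-5) - 412/((-1*358)) = -461*(-⅕) - 412/(-358) = 461/5 - 412*(-1/358) = 461/5 + 206/179 = 83549/895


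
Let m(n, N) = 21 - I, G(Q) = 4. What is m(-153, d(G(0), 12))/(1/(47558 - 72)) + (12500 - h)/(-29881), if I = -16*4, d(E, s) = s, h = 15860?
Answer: 120608982470/29881 ≈ 4.0363e+6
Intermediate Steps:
I = -64
m(n, N) = 85 (m(n, N) = 21 - 1*(-64) = 21 + 64 = 85)
m(-153, d(G(0), 12))/(1/(47558 - 72)) + (12500 - h)/(-29881) = 85/(1/(47558 - 72)) + (12500 - 1*15860)/(-29881) = 85/(1/47486) + (12500 - 15860)*(-1/29881) = 85/(1/47486) - 3360*(-1/29881) = 85*47486 + 3360/29881 = 4036310 + 3360/29881 = 120608982470/29881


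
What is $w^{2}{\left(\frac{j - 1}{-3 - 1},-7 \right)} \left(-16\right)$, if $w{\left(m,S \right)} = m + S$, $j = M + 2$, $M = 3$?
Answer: $-1024$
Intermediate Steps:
$j = 5$ ($j = 3 + 2 = 5$)
$w{\left(m,S \right)} = S + m$
$w^{2}{\left(\frac{j - 1}{-3 - 1},-7 \right)} \left(-16\right) = \left(-7 + \frac{5 - 1}{-3 - 1}\right)^{2} \left(-16\right) = \left(-7 + \frac{4}{-4}\right)^{2} \left(-16\right) = \left(-7 + 4 \left(- \frac{1}{4}\right)\right)^{2} \left(-16\right) = \left(-7 - 1\right)^{2} \left(-16\right) = \left(-8\right)^{2} \left(-16\right) = 64 \left(-16\right) = -1024$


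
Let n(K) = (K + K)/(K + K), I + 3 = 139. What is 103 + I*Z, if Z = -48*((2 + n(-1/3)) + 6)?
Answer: -58649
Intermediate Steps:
I = 136 (I = -3 + 139 = 136)
n(K) = 1 (n(K) = (2*K)/((2*K)) = (2*K)*(1/(2*K)) = 1)
Z = -432 (Z = -48*((2 + 1) + 6) = -48*(3 + 6) = -48*9 = -432)
103 + I*Z = 103 + 136*(-432) = 103 - 58752 = -58649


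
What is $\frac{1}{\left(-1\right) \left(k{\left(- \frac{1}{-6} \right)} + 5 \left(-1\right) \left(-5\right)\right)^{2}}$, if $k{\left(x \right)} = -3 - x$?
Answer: $- \frac{36}{17161} \approx -0.0020978$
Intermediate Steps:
$\frac{1}{\left(-1\right) \left(k{\left(- \frac{1}{-6} \right)} + 5 \left(-1\right) \left(-5\right)\right)^{2}} = \frac{1}{\left(-1\right) \left(\left(-3 - - \frac{1}{-6}\right) + 5 \left(-1\right) \left(-5\right)\right)^{2}} = \frac{1}{\left(-1\right) \left(\left(-3 - \left(-1\right) \left(- \frac{1}{6}\right)\right) - -25\right)^{2}} = \frac{1}{\left(-1\right) \left(\left(-3 - \frac{1}{6}\right) + 25\right)^{2}} = \frac{1}{\left(-1\right) \left(- \frac{19}{6} + 25\right)^{2}} = \frac{1}{\left(-1\right) \left(\frac{131}{6}\right)^{2}} = \frac{1}{\left(-1\right) \frac{17161}{36}} = \frac{1}{- \frac{17161}{36}} = - \frac{36}{17161}$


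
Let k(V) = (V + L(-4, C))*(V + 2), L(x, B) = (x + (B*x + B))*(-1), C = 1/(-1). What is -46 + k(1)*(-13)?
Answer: -124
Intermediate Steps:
C = -1
L(x, B) = -B - x - B*x (L(x, B) = (x + (B + B*x))*(-1) = (B + x + B*x)*(-1) = -B - x - B*x)
k(V) = (1 + V)*(2 + V) (k(V) = (V + (-1*(-1) - 1*(-4) - 1*(-1)*(-4)))*(V + 2) = (V + (1 + 4 - 4))*(2 + V) = (V + 1)*(2 + V) = (1 + V)*(2 + V))
-46 + k(1)*(-13) = -46 + (2 + 1² + 3*1)*(-13) = -46 + (2 + 1 + 3)*(-13) = -46 + 6*(-13) = -46 - 78 = -124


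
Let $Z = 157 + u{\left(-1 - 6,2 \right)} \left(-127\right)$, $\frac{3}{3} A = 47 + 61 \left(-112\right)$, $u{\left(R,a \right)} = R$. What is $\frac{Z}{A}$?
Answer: $- \frac{1046}{6785} \approx -0.15416$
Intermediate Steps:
$A = -6785$ ($A = 47 + 61 \left(-112\right) = 47 - 6832 = -6785$)
$Z = 1046$ ($Z = 157 + \left(-1 - 6\right) \left(-127\right) = 157 - -889 = 157 + 889 = 1046$)
$\frac{Z}{A} = \frac{1046}{-6785} = 1046 \left(- \frac{1}{6785}\right) = - \frac{1046}{6785}$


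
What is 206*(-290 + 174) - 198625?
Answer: -222521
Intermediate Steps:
206*(-290 + 174) - 198625 = 206*(-116) - 198625 = -23896 - 198625 = -222521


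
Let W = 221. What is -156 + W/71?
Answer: -10855/71 ≈ -152.89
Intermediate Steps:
-156 + W/71 = -156 + 221/71 = -10855/71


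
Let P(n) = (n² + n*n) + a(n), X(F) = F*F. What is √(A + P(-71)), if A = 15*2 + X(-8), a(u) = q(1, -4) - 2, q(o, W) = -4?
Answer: 3*√1130 ≈ 100.85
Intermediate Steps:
a(u) = -6 (a(u) = -4 - 2 = -6)
X(F) = F²
P(n) = -6 + 2*n² (P(n) = (n² + n*n) - 6 = (n² + n²) - 6 = 2*n² - 6 = -6 + 2*n²)
A = 94 (A = 15*2 + (-8)² = 30 + 64 = 94)
√(A + P(-71)) = √(94 + (-6 + 2*(-71)²)) = √(94 + (-6 + 2*5041)) = √(94 + (-6 + 10082)) = √(94 + 10076) = √10170 = 3*√1130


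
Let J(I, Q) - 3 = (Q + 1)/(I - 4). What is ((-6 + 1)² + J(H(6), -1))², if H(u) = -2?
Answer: 784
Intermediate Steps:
J(I, Q) = 3 + (1 + Q)/(-4 + I) (J(I, Q) = 3 + (Q + 1)/(I - 4) = 3 + (1 + Q)/(-4 + I))
((-6 + 1)² + J(H(6), -1))² = ((-6 + 1)² + (-11 - 1 + 3*(-2))/(-4 - 2))² = ((-5)² + (-11 - 1 - 6)/(-6))² = (25 - ⅙*(-18))² = (25 + 3)² = 28² = 784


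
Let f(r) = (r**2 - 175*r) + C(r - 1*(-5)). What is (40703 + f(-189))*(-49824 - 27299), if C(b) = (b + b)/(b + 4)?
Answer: -380027207281/45 ≈ -8.4451e+9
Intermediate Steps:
C(b) = 2*b/(4 + b) (C(b) = (2*b)/(4 + b) = 2*b/(4 + b))
f(r) = r**2 - 175*r + 2*(5 + r)/(9 + r) (f(r) = (r**2 - 175*r) + 2*(r - 1*(-5))/(4 + (r - 1*(-5))) = (r**2 - 175*r) + 2*(r + 5)/(4 + (r + 5)) = (r**2 - 175*r) + 2*(5 + r)/(4 + (5 + r)) = (r**2 - 175*r) + 2*(5 + r)/(9 + r) = r**2 - 175*r + 2*(5 + r)/(9 + r))
(40703 + f(-189))*(-49824 - 27299) = (40703 + (10 + 2*(-189) - 189*(-175 - 189)*(9 - 189))/(9 - 189))*(-49824 - 27299) = (40703 + (10 - 378 - 189*(-364)*(-180))/(-180))*(-77123) = (40703 - (10 - 378 - 12383280)/180)*(-77123) = (40703 - 1/180*(-12383648))*(-77123) = (40703 + 3095912/45)*(-77123) = (4927547/45)*(-77123) = -380027207281/45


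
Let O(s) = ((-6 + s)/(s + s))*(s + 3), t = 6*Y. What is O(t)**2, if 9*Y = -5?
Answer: 49/225 ≈ 0.21778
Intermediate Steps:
Y = -5/9 (Y = (1/9)*(-5) = -5/9 ≈ -0.55556)
t = -10/3 (t = 6*(-5/9) = -10/3 ≈ -3.3333)
O(s) = (-6 + s)*(3 + s)/(2*s) (O(s) = ((-6 + s)/((2*s)))*(3 + s) = ((-6 + s)*(1/(2*s)))*(3 + s) = ((-6 + s)/(2*s))*(3 + s) = (-6 + s)*(3 + s)/(2*s))
O(t)**2 = ((-18 - 10*(-3 - 10/3)/3)/(2*(-10/3)))**2 = ((1/2)*(-3/10)*(-18 - 10/3*(-19/3)))**2 = ((1/2)*(-3/10)*(-18 + 190/9))**2 = ((1/2)*(-3/10)*(28/9))**2 = (-7/15)**2 = 49/225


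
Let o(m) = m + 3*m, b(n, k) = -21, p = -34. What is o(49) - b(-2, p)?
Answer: 217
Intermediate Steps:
o(m) = 4*m
o(49) - b(-2, p) = 4*49 - 1*(-21) = 196 + 21 = 217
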